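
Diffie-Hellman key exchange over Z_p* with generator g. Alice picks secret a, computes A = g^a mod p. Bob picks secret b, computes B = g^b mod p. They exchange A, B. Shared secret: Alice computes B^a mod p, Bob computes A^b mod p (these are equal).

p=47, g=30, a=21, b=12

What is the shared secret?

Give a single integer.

Answer: 36

Derivation:
A = 30^21 mod 47  (bits of 21 = 10101)
  bit 0 = 1: r = r^2 * 30 mod 47 = 1^2 * 30 = 1*30 = 30
  bit 1 = 0: r = r^2 mod 47 = 30^2 = 7
  bit 2 = 1: r = r^2 * 30 mod 47 = 7^2 * 30 = 2*30 = 13
  bit 3 = 0: r = r^2 mod 47 = 13^2 = 28
  bit 4 = 1: r = r^2 * 30 mod 47 = 28^2 * 30 = 32*30 = 20
  -> A = 20
B = 30^12 mod 47  (bits of 12 = 1100)
  bit 0 = 1: r = r^2 * 30 mod 47 = 1^2 * 30 = 1*30 = 30
  bit 1 = 1: r = r^2 * 30 mod 47 = 30^2 * 30 = 7*30 = 22
  bit 2 = 0: r = r^2 mod 47 = 22^2 = 14
  bit 3 = 0: r = r^2 mod 47 = 14^2 = 8
  -> B = 8
s = B^a = 8^21 mod 47  (bits of 21 = 10101)
  bit 0 = 1: r = r^2 * 8 mod 47 = 1^2 * 8 = 1*8 = 8
  bit 1 = 0: r = r^2 mod 47 = 8^2 = 17
  bit 2 = 1: r = r^2 * 8 mod 47 = 17^2 * 8 = 7*8 = 9
  bit 3 = 0: r = r^2 mod 47 = 9^2 = 34
  bit 4 = 1: r = r^2 * 8 mod 47 = 34^2 * 8 = 28*8 = 36
  -> s = B^a = 36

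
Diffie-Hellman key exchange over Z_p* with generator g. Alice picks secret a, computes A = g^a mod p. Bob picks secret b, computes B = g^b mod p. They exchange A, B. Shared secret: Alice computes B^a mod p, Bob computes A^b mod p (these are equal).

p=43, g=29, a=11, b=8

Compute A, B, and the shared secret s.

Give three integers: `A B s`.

A = 29^11 mod 43  (bits of 11 = 1011)
  bit 0 = 1: r = r^2 * 29 mod 43 = 1^2 * 29 = 1*29 = 29
  bit 1 = 0: r = r^2 mod 43 = 29^2 = 24
  bit 2 = 1: r = r^2 * 29 mod 43 = 24^2 * 29 = 17*29 = 20
  bit 3 = 1: r = r^2 * 29 mod 43 = 20^2 * 29 = 13*29 = 33
  -> A = 33
B = 29^8 mod 43  (bits of 8 = 1000)
  bit 0 = 1: r = r^2 * 29 mod 43 = 1^2 * 29 = 1*29 = 29
  bit 1 = 0: r = r^2 mod 43 = 29^2 = 24
  bit 2 = 0: r = r^2 mod 43 = 24^2 = 17
  bit 3 = 0: r = r^2 mod 43 = 17^2 = 31
  -> B = 31
s = B^a = 31^11 mod 43  (bits of 11 = 1011)
  bit 0 = 1: r = r^2 * 31 mod 43 = 1^2 * 31 = 1*31 = 31
  bit 1 = 0: r = r^2 mod 43 = 31^2 = 15
  bit 2 = 1: r = r^2 * 31 mod 43 = 15^2 * 31 = 10*31 = 9
  bit 3 = 1: r = r^2 * 31 mod 43 = 9^2 * 31 = 38*31 = 17
  -> s = B^a = 17

Answer: 33 31 17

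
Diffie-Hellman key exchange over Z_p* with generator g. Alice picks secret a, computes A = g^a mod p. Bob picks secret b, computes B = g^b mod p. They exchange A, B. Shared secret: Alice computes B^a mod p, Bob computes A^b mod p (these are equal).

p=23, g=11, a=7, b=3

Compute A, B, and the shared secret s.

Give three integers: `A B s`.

Answer: 7 20 21

Derivation:
A = 11^7 mod 23  (bits of 7 = 111)
  bit 0 = 1: r = r^2 * 11 mod 23 = 1^2 * 11 = 1*11 = 11
  bit 1 = 1: r = r^2 * 11 mod 23 = 11^2 * 11 = 6*11 = 20
  bit 2 = 1: r = r^2 * 11 mod 23 = 20^2 * 11 = 9*11 = 7
  -> A = 7
B = 11^3 mod 23  (bits of 3 = 11)
  bit 0 = 1: r = r^2 * 11 mod 23 = 1^2 * 11 = 1*11 = 11
  bit 1 = 1: r = r^2 * 11 mod 23 = 11^2 * 11 = 6*11 = 20
  -> B = 20
s = B^a = 20^7 mod 23  (bits of 7 = 111)
  bit 0 = 1: r = r^2 * 20 mod 23 = 1^2 * 20 = 1*20 = 20
  bit 1 = 1: r = r^2 * 20 mod 23 = 20^2 * 20 = 9*20 = 19
  bit 2 = 1: r = r^2 * 20 mod 23 = 19^2 * 20 = 16*20 = 21
  -> s = B^a = 21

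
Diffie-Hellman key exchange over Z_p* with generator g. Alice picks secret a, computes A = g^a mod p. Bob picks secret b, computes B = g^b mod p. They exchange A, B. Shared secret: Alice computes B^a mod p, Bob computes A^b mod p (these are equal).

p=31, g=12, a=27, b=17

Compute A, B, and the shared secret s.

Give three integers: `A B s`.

A = 12^27 mod 31  (bits of 27 = 11011)
  bit 0 = 1: r = r^2 * 12 mod 31 = 1^2 * 12 = 1*12 = 12
  bit 1 = 1: r = r^2 * 12 mod 31 = 12^2 * 12 = 20*12 = 23
  bit 2 = 0: r = r^2 mod 31 = 23^2 = 2
  bit 3 = 1: r = r^2 * 12 mod 31 = 2^2 * 12 = 4*12 = 17
  bit 4 = 1: r = r^2 * 12 mod 31 = 17^2 * 12 = 10*12 = 27
  -> A = 27
B = 12^17 mod 31  (bits of 17 = 10001)
  bit 0 = 1: r = r^2 * 12 mod 31 = 1^2 * 12 = 1*12 = 12
  bit 1 = 0: r = r^2 mod 31 = 12^2 = 20
  bit 2 = 0: r = r^2 mod 31 = 20^2 = 28
  bit 3 = 0: r = r^2 mod 31 = 28^2 = 9
  bit 4 = 1: r = r^2 * 12 mod 31 = 9^2 * 12 = 19*12 = 11
  -> B = 11
s = B^a = 11^27 mod 31  (bits of 27 = 11011)
  bit 0 = 1: r = r^2 * 11 mod 31 = 1^2 * 11 = 1*11 = 11
  bit 1 = 1: r = r^2 * 11 mod 31 = 11^2 * 11 = 28*11 = 29
  bit 2 = 0: r = r^2 mod 31 = 29^2 = 4
  bit 3 = 1: r = r^2 * 11 mod 31 = 4^2 * 11 = 16*11 = 21
  bit 4 = 1: r = r^2 * 11 mod 31 = 21^2 * 11 = 7*11 = 15
  -> s = B^a = 15

Answer: 27 11 15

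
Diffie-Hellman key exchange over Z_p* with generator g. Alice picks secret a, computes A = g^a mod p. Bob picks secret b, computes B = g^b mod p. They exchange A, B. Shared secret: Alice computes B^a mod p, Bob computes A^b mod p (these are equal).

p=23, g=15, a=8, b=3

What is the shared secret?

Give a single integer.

A = 15^8 mod 23  (bits of 8 = 1000)
  bit 0 = 1: r = r^2 * 15 mod 23 = 1^2 * 15 = 1*15 = 15
  bit 1 = 0: r = r^2 mod 23 = 15^2 = 18
  bit 2 = 0: r = r^2 mod 23 = 18^2 = 2
  bit 3 = 0: r = r^2 mod 23 = 2^2 = 4
  -> A = 4
B = 15^3 mod 23  (bits of 3 = 11)
  bit 0 = 1: r = r^2 * 15 mod 23 = 1^2 * 15 = 1*15 = 15
  bit 1 = 1: r = r^2 * 15 mod 23 = 15^2 * 15 = 18*15 = 17
  -> B = 17
s = B^a = 17^8 mod 23  (bits of 8 = 1000)
  bit 0 = 1: r = r^2 * 17 mod 23 = 1^2 * 17 = 1*17 = 17
  bit 1 = 0: r = r^2 mod 23 = 17^2 = 13
  bit 2 = 0: r = r^2 mod 23 = 13^2 = 8
  bit 3 = 0: r = r^2 mod 23 = 8^2 = 18
  -> s = B^a = 18

Answer: 18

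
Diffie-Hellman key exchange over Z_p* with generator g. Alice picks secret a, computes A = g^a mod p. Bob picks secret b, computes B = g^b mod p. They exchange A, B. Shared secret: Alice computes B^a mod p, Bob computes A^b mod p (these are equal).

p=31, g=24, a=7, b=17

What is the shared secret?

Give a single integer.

Answer: 22

Derivation:
A = 24^7 mod 31  (bits of 7 = 111)
  bit 0 = 1: r = r^2 * 24 mod 31 = 1^2 * 24 = 1*24 = 24
  bit 1 = 1: r = r^2 * 24 mod 31 = 24^2 * 24 = 18*24 = 29
  bit 2 = 1: r = r^2 * 24 mod 31 = 29^2 * 24 = 4*24 = 3
  -> A = 3
B = 24^17 mod 31  (bits of 17 = 10001)
  bit 0 = 1: r = r^2 * 24 mod 31 = 1^2 * 24 = 1*24 = 24
  bit 1 = 0: r = r^2 mod 31 = 24^2 = 18
  bit 2 = 0: r = r^2 mod 31 = 18^2 = 14
  bit 3 = 0: r = r^2 mod 31 = 14^2 = 10
  bit 4 = 1: r = r^2 * 24 mod 31 = 10^2 * 24 = 7*24 = 13
  -> B = 13
s = B^a = 13^7 mod 31  (bits of 7 = 111)
  bit 0 = 1: r = r^2 * 13 mod 31 = 1^2 * 13 = 1*13 = 13
  bit 1 = 1: r = r^2 * 13 mod 31 = 13^2 * 13 = 14*13 = 27
  bit 2 = 1: r = r^2 * 13 mod 31 = 27^2 * 13 = 16*13 = 22
  -> s = B^a = 22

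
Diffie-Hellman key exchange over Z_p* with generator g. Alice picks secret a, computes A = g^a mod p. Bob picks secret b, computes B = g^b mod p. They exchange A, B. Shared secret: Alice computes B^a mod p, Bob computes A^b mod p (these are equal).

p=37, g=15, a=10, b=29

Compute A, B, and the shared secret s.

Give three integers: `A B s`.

Answer: 21 18 3

Derivation:
A = 15^10 mod 37  (bits of 10 = 1010)
  bit 0 = 1: r = r^2 * 15 mod 37 = 1^2 * 15 = 1*15 = 15
  bit 1 = 0: r = r^2 mod 37 = 15^2 = 3
  bit 2 = 1: r = r^2 * 15 mod 37 = 3^2 * 15 = 9*15 = 24
  bit 3 = 0: r = r^2 mod 37 = 24^2 = 21
  -> A = 21
B = 15^29 mod 37  (bits of 29 = 11101)
  bit 0 = 1: r = r^2 * 15 mod 37 = 1^2 * 15 = 1*15 = 15
  bit 1 = 1: r = r^2 * 15 mod 37 = 15^2 * 15 = 3*15 = 8
  bit 2 = 1: r = r^2 * 15 mod 37 = 8^2 * 15 = 27*15 = 35
  bit 3 = 0: r = r^2 mod 37 = 35^2 = 4
  bit 4 = 1: r = r^2 * 15 mod 37 = 4^2 * 15 = 16*15 = 18
  -> B = 18
s = B^a = 18^10 mod 37  (bits of 10 = 1010)
  bit 0 = 1: r = r^2 * 18 mod 37 = 1^2 * 18 = 1*18 = 18
  bit 1 = 0: r = r^2 mod 37 = 18^2 = 28
  bit 2 = 1: r = r^2 * 18 mod 37 = 28^2 * 18 = 7*18 = 15
  bit 3 = 0: r = r^2 mod 37 = 15^2 = 3
  -> s = B^a = 3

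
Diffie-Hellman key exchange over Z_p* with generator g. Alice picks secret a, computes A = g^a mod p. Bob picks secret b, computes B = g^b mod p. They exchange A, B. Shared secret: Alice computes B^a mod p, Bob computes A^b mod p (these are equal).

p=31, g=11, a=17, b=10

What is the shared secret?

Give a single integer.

A = 11^17 mod 31  (bits of 17 = 10001)
  bit 0 = 1: r = r^2 * 11 mod 31 = 1^2 * 11 = 1*11 = 11
  bit 1 = 0: r = r^2 mod 31 = 11^2 = 28
  bit 2 = 0: r = r^2 mod 31 = 28^2 = 9
  bit 3 = 0: r = r^2 mod 31 = 9^2 = 19
  bit 4 = 1: r = r^2 * 11 mod 31 = 19^2 * 11 = 20*11 = 3
  -> A = 3
B = 11^10 mod 31  (bits of 10 = 1010)
  bit 0 = 1: r = r^2 * 11 mod 31 = 1^2 * 11 = 1*11 = 11
  bit 1 = 0: r = r^2 mod 31 = 11^2 = 28
  bit 2 = 1: r = r^2 * 11 mod 31 = 28^2 * 11 = 9*11 = 6
  bit 3 = 0: r = r^2 mod 31 = 6^2 = 5
  -> B = 5
s = B^a = 5^17 mod 31  (bits of 17 = 10001)
  bit 0 = 1: r = r^2 * 5 mod 31 = 1^2 * 5 = 1*5 = 5
  bit 1 = 0: r = r^2 mod 31 = 5^2 = 25
  bit 2 = 0: r = r^2 mod 31 = 25^2 = 5
  bit 3 = 0: r = r^2 mod 31 = 5^2 = 25
  bit 4 = 1: r = r^2 * 5 mod 31 = 25^2 * 5 = 5*5 = 25
  -> s = B^a = 25

Answer: 25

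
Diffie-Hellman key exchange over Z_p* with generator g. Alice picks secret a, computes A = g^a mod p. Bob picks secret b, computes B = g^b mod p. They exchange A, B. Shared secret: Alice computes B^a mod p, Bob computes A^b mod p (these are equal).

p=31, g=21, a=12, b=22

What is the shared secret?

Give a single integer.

A = 21^12 mod 31  (bits of 12 = 1100)
  bit 0 = 1: r = r^2 * 21 mod 31 = 1^2 * 21 = 1*21 = 21
  bit 1 = 1: r = r^2 * 21 mod 31 = 21^2 * 21 = 7*21 = 23
  bit 2 = 0: r = r^2 mod 31 = 23^2 = 2
  bit 3 = 0: r = r^2 mod 31 = 2^2 = 4
  -> A = 4
B = 21^22 mod 31  (bits of 22 = 10110)
  bit 0 = 1: r = r^2 * 21 mod 31 = 1^2 * 21 = 1*21 = 21
  bit 1 = 0: r = r^2 mod 31 = 21^2 = 7
  bit 2 = 1: r = r^2 * 21 mod 31 = 7^2 * 21 = 18*21 = 6
  bit 3 = 1: r = r^2 * 21 mod 31 = 6^2 * 21 = 5*21 = 12
  bit 4 = 0: r = r^2 mod 31 = 12^2 = 20
  -> B = 20
s = B^a = 20^12 mod 31  (bits of 12 = 1100)
  bit 0 = 1: r = r^2 * 20 mod 31 = 1^2 * 20 = 1*20 = 20
  bit 1 = 1: r = r^2 * 20 mod 31 = 20^2 * 20 = 28*20 = 2
  bit 2 = 0: r = r^2 mod 31 = 2^2 = 4
  bit 3 = 0: r = r^2 mod 31 = 4^2 = 16
  -> s = B^a = 16

Answer: 16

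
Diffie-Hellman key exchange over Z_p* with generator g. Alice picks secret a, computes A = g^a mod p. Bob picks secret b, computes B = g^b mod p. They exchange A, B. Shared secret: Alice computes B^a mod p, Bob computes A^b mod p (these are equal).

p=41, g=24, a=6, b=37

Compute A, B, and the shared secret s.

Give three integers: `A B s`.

Answer: 8 6 39

Derivation:
A = 24^6 mod 41  (bits of 6 = 110)
  bit 0 = 1: r = r^2 * 24 mod 41 = 1^2 * 24 = 1*24 = 24
  bit 1 = 1: r = r^2 * 24 mod 41 = 24^2 * 24 = 2*24 = 7
  bit 2 = 0: r = r^2 mod 41 = 7^2 = 8
  -> A = 8
B = 24^37 mod 41  (bits of 37 = 100101)
  bit 0 = 1: r = r^2 * 24 mod 41 = 1^2 * 24 = 1*24 = 24
  bit 1 = 0: r = r^2 mod 41 = 24^2 = 2
  bit 2 = 0: r = r^2 mod 41 = 2^2 = 4
  bit 3 = 1: r = r^2 * 24 mod 41 = 4^2 * 24 = 16*24 = 15
  bit 4 = 0: r = r^2 mod 41 = 15^2 = 20
  bit 5 = 1: r = r^2 * 24 mod 41 = 20^2 * 24 = 31*24 = 6
  -> B = 6
s = B^a = 6^6 mod 41  (bits of 6 = 110)
  bit 0 = 1: r = r^2 * 6 mod 41 = 1^2 * 6 = 1*6 = 6
  bit 1 = 1: r = r^2 * 6 mod 41 = 6^2 * 6 = 36*6 = 11
  bit 2 = 0: r = r^2 mod 41 = 11^2 = 39
  -> s = B^a = 39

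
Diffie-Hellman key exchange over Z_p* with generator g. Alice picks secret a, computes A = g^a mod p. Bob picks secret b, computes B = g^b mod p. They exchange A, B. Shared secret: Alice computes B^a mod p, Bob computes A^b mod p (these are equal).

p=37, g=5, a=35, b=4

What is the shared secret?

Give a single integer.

Answer: 9

Derivation:
A = 5^35 mod 37  (bits of 35 = 100011)
  bit 0 = 1: r = r^2 * 5 mod 37 = 1^2 * 5 = 1*5 = 5
  bit 1 = 0: r = r^2 mod 37 = 5^2 = 25
  bit 2 = 0: r = r^2 mod 37 = 25^2 = 33
  bit 3 = 0: r = r^2 mod 37 = 33^2 = 16
  bit 4 = 1: r = r^2 * 5 mod 37 = 16^2 * 5 = 34*5 = 22
  bit 5 = 1: r = r^2 * 5 mod 37 = 22^2 * 5 = 3*5 = 15
  -> A = 15
B = 5^4 mod 37  (bits of 4 = 100)
  bit 0 = 1: r = r^2 * 5 mod 37 = 1^2 * 5 = 1*5 = 5
  bit 1 = 0: r = r^2 mod 37 = 5^2 = 25
  bit 2 = 0: r = r^2 mod 37 = 25^2 = 33
  -> B = 33
s = B^a = 33^35 mod 37  (bits of 35 = 100011)
  bit 0 = 1: r = r^2 * 33 mod 37 = 1^2 * 33 = 1*33 = 33
  bit 1 = 0: r = r^2 mod 37 = 33^2 = 16
  bit 2 = 0: r = r^2 mod 37 = 16^2 = 34
  bit 3 = 0: r = r^2 mod 37 = 34^2 = 9
  bit 4 = 1: r = r^2 * 33 mod 37 = 9^2 * 33 = 7*33 = 9
  bit 5 = 1: r = r^2 * 33 mod 37 = 9^2 * 33 = 7*33 = 9
  -> s = B^a = 9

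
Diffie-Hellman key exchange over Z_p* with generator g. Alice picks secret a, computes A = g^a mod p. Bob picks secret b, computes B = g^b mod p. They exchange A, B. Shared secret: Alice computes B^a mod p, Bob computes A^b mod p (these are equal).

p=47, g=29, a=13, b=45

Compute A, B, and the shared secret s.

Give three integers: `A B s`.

Answer: 45 13 23

Derivation:
A = 29^13 mod 47  (bits of 13 = 1101)
  bit 0 = 1: r = r^2 * 29 mod 47 = 1^2 * 29 = 1*29 = 29
  bit 1 = 1: r = r^2 * 29 mod 47 = 29^2 * 29 = 42*29 = 43
  bit 2 = 0: r = r^2 mod 47 = 43^2 = 16
  bit 3 = 1: r = r^2 * 29 mod 47 = 16^2 * 29 = 21*29 = 45
  -> A = 45
B = 29^45 mod 47  (bits of 45 = 101101)
  bit 0 = 1: r = r^2 * 29 mod 47 = 1^2 * 29 = 1*29 = 29
  bit 1 = 0: r = r^2 mod 47 = 29^2 = 42
  bit 2 = 1: r = r^2 * 29 mod 47 = 42^2 * 29 = 25*29 = 20
  bit 3 = 1: r = r^2 * 29 mod 47 = 20^2 * 29 = 24*29 = 38
  bit 4 = 0: r = r^2 mod 47 = 38^2 = 34
  bit 5 = 1: r = r^2 * 29 mod 47 = 34^2 * 29 = 28*29 = 13
  -> B = 13
s = B^a = 13^13 mod 47  (bits of 13 = 1101)
  bit 0 = 1: r = r^2 * 13 mod 47 = 1^2 * 13 = 1*13 = 13
  bit 1 = 1: r = r^2 * 13 mod 47 = 13^2 * 13 = 28*13 = 35
  bit 2 = 0: r = r^2 mod 47 = 35^2 = 3
  bit 3 = 1: r = r^2 * 13 mod 47 = 3^2 * 13 = 9*13 = 23
  -> s = B^a = 23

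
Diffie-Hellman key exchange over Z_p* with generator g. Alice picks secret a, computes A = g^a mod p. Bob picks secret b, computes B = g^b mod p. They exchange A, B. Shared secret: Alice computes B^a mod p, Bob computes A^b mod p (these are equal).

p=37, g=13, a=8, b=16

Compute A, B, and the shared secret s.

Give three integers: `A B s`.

Answer: 9 7 16

Derivation:
A = 13^8 mod 37  (bits of 8 = 1000)
  bit 0 = 1: r = r^2 * 13 mod 37 = 1^2 * 13 = 1*13 = 13
  bit 1 = 0: r = r^2 mod 37 = 13^2 = 21
  bit 2 = 0: r = r^2 mod 37 = 21^2 = 34
  bit 3 = 0: r = r^2 mod 37 = 34^2 = 9
  -> A = 9
B = 13^16 mod 37  (bits of 16 = 10000)
  bit 0 = 1: r = r^2 * 13 mod 37 = 1^2 * 13 = 1*13 = 13
  bit 1 = 0: r = r^2 mod 37 = 13^2 = 21
  bit 2 = 0: r = r^2 mod 37 = 21^2 = 34
  bit 3 = 0: r = r^2 mod 37 = 34^2 = 9
  bit 4 = 0: r = r^2 mod 37 = 9^2 = 7
  -> B = 7
s = B^a = 7^8 mod 37  (bits of 8 = 1000)
  bit 0 = 1: r = r^2 * 7 mod 37 = 1^2 * 7 = 1*7 = 7
  bit 1 = 0: r = r^2 mod 37 = 7^2 = 12
  bit 2 = 0: r = r^2 mod 37 = 12^2 = 33
  bit 3 = 0: r = r^2 mod 37 = 33^2 = 16
  -> s = B^a = 16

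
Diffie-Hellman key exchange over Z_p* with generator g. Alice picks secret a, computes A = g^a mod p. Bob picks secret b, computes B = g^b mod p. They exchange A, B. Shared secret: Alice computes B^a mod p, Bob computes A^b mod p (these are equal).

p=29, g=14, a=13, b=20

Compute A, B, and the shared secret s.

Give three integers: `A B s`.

Answer: 2 24 23

Derivation:
A = 14^13 mod 29  (bits of 13 = 1101)
  bit 0 = 1: r = r^2 * 14 mod 29 = 1^2 * 14 = 1*14 = 14
  bit 1 = 1: r = r^2 * 14 mod 29 = 14^2 * 14 = 22*14 = 18
  bit 2 = 0: r = r^2 mod 29 = 18^2 = 5
  bit 3 = 1: r = r^2 * 14 mod 29 = 5^2 * 14 = 25*14 = 2
  -> A = 2
B = 14^20 mod 29  (bits of 20 = 10100)
  bit 0 = 1: r = r^2 * 14 mod 29 = 1^2 * 14 = 1*14 = 14
  bit 1 = 0: r = r^2 mod 29 = 14^2 = 22
  bit 2 = 1: r = r^2 * 14 mod 29 = 22^2 * 14 = 20*14 = 19
  bit 3 = 0: r = r^2 mod 29 = 19^2 = 13
  bit 4 = 0: r = r^2 mod 29 = 13^2 = 24
  -> B = 24
s = B^a = 24^13 mod 29  (bits of 13 = 1101)
  bit 0 = 1: r = r^2 * 24 mod 29 = 1^2 * 24 = 1*24 = 24
  bit 1 = 1: r = r^2 * 24 mod 29 = 24^2 * 24 = 25*24 = 20
  bit 2 = 0: r = r^2 mod 29 = 20^2 = 23
  bit 3 = 1: r = r^2 * 24 mod 29 = 23^2 * 24 = 7*24 = 23
  -> s = B^a = 23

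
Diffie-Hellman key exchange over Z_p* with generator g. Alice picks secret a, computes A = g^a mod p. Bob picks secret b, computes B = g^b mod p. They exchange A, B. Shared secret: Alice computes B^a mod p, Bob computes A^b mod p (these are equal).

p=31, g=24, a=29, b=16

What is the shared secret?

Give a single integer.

A = 24^29 mod 31  (bits of 29 = 11101)
  bit 0 = 1: r = r^2 * 24 mod 31 = 1^2 * 24 = 1*24 = 24
  bit 1 = 1: r = r^2 * 24 mod 31 = 24^2 * 24 = 18*24 = 29
  bit 2 = 1: r = r^2 * 24 mod 31 = 29^2 * 24 = 4*24 = 3
  bit 3 = 0: r = r^2 mod 31 = 3^2 = 9
  bit 4 = 1: r = r^2 * 24 mod 31 = 9^2 * 24 = 19*24 = 22
  -> A = 22
B = 24^16 mod 31  (bits of 16 = 10000)
  bit 0 = 1: r = r^2 * 24 mod 31 = 1^2 * 24 = 1*24 = 24
  bit 1 = 0: r = r^2 mod 31 = 24^2 = 18
  bit 2 = 0: r = r^2 mod 31 = 18^2 = 14
  bit 3 = 0: r = r^2 mod 31 = 14^2 = 10
  bit 4 = 0: r = r^2 mod 31 = 10^2 = 7
  -> B = 7
s = B^a = 7^29 mod 31  (bits of 29 = 11101)
  bit 0 = 1: r = r^2 * 7 mod 31 = 1^2 * 7 = 1*7 = 7
  bit 1 = 1: r = r^2 * 7 mod 31 = 7^2 * 7 = 18*7 = 2
  bit 2 = 1: r = r^2 * 7 mod 31 = 2^2 * 7 = 4*7 = 28
  bit 3 = 0: r = r^2 mod 31 = 28^2 = 9
  bit 4 = 1: r = r^2 * 7 mod 31 = 9^2 * 7 = 19*7 = 9
  -> s = B^a = 9

Answer: 9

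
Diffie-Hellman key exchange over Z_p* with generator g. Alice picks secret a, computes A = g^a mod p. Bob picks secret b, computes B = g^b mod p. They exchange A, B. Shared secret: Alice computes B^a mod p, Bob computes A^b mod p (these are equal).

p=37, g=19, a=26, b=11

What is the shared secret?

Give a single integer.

A = 19^26 mod 37  (bits of 26 = 11010)
  bit 0 = 1: r = r^2 * 19 mod 37 = 1^2 * 19 = 1*19 = 19
  bit 1 = 1: r = r^2 * 19 mod 37 = 19^2 * 19 = 28*19 = 14
  bit 2 = 0: r = r^2 mod 37 = 14^2 = 11
  bit 3 = 1: r = r^2 * 19 mod 37 = 11^2 * 19 = 10*19 = 5
  bit 4 = 0: r = r^2 mod 37 = 5^2 = 25
  -> A = 25
B = 19^11 mod 37  (bits of 11 = 1011)
  bit 0 = 1: r = r^2 * 19 mod 37 = 1^2 * 19 = 1*19 = 19
  bit 1 = 0: r = r^2 mod 37 = 19^2 = 28
  bit 2 = 1: r = r^2 * 19 mod 37 = 28^2 * 19 = 7*19 = 22
  bit 3 = 1: r = r^2 * 19 mod 37 = 22^2 * 19 = 3*19 = 20
  -> B = 20
s = B^a = 20^26 mod 37  (bits of 26 = 11010)
  bit 0 = 1: r = r^2 * 20 mod 37 = 1^2 * 20 = 1*20 = 20
  bit 1 = 1: r = r^2 * 20 mod 37 = 20^2 * 20 = 30*20 = 8
  bit 2 = 0: r = r^2 mod 37 = 8^2 = 27
  bit 3 = 1: r = r^2 * 20 mod 37 = 27^2 * 20 = 26*20 = 2
  bit 4 = 0: r = r^2 mod 37 = 2^2 = 4
  -> s = B^a = 4

Answer: 4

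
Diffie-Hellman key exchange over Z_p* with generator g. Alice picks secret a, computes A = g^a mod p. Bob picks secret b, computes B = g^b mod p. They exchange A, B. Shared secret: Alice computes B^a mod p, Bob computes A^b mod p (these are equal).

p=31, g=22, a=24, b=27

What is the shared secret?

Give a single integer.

Answer: 16

Derivation:
A = 22^24 mod 31  (bits of 24 = 11000)
  bit 0 = 1: r = r^2 * 22 mod 31 = 1^2 * 22 = 1*22 = 22
  bit 1 = 1: r = r^2 * 22 mod 31 = 22^2 * 22 = 19*22 = 15
  bit 2 = 0: r = r^2 mod 31 = 15^2 = 8
  bit 3 = 0: r = r^2 mod 31 = 8^2 = 2
  bit 4 = 0: r = r^2 mod 31 = 2^2 = 4
  -> A = 4
B = 22^27 mod 31  (bits of 27 = 11011)
  bit 0 = 1: r = r^2 * 22 mod 31 = 1^2 * 22 = 1*22 = 22
  bit 1 = 1: r = r^2 * 22 mod 31 = 22^2 * 22 = 19*22 = 15
  bit 2 = 0: r = r^2 mod 31 = 15^2 = 8
  bit 3 = 1: r = r^2 * 22 mod 31 = 8^2 * 22 = 2*22 = 13
  bit 4 = 1: r = r^2 * 22 mod 31 = 13^2 * 22 = 14*22 = 29
  -> B = 29
s = B^a = 29^24 mod 31  (bits of 24 = 11000)
  bit 0 = 1: r = r^2 * 29 mod 31 = 1^2 * 29 = 1*29 = 29
  bit 1 = 1: r = r^2 * 29 mod 31 = 29^2 * 29 = 4*29 = 23
  bit 2 = 0: r = r^2 mod 31 = 23^2 = 2
  bit 3 = 0: r = r^2 mod 31 = 2^2 = 4
  bit 4 = 0: r = r^2 mod 31 = 4^2 = 16
  -> s = B^a = 16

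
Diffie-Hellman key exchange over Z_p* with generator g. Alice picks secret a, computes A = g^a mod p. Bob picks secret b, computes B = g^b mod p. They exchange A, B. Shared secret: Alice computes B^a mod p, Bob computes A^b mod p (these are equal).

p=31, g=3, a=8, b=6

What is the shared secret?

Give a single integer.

Answer: 4

Derivation:
A = 3^8 mod 31  (bits of 8 = 1000)
  bit 0 = 1: r = r^2 * 3 mod 31 = 1^2 * 3 = 1*3 = 3
  bit 1 = 0: r = r^2 mod 31 = 3^2 = 9
  bit 2 = 0: r = r^2 mod 31 = 9^2 = 19
  bit 3 = 0: r = r^2 mod 31 = 19^2 = 20
  -> A = 20
B = 3^6 mod 31  (bits of 6 = 110)
  bit 0 = 1: r = r^2 * 3 mod 31 = 1^2 * 3 = 1*3 = 3
  bit 1 = 1: r = r^2 * 3 mod 31 = 3^2 * 3 = 9*3 = 27
  bit 2 = 0: r = r^2 mod 31 = 27^2 = 16
  -> B = 16
s = B^a = 16^8 mod 31  (bits of 8 = 1000)
  bit 0 = 1: r = r^2 * 16 mod 31 = 1^2 * 16 = 1*16 = 16
  bit 1 = 0: r = r^2 mod 31 = 16^2 = 8
  bit 2 = 0: r = r^2 mod 31 = 8^2 = 2
  bit 3 = 0: r = r^2 mod 31 = 2^2 = 4
  -> s = B^a = 4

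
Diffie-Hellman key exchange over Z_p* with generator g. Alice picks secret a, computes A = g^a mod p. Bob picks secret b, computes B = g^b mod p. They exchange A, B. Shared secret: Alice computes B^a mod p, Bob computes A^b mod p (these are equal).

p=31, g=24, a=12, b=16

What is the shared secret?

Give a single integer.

Answer: 16

Derivation:
A = 24^12 mod 31  (bits of 12 = 1100)
  bit 0 = 1: r = r^2 * 24 mod 31 = 1^2 * 24 = 1*24 = 24
  bit 1 = 1: r = r^2 * 24 mod 31 = 24^2 * 24 = 18*24 = 29
  bit 2 = 0: r = r^2 mod 31 = 29^2 = 4
  bit 3 = 0: r = r^2 mod 31 = 4^2 = 16
  -> A = 16
B = 24^16 mod 31  (bits of 16 = 10000)
  bit 0 = 1: r = r^2 * 24 mod 31 = 1^2 * 24 = 1*24 = 24
  bit 1 = 0: r = r^2 mod 31 = 24^2 = 18
  bit 2 = 0: r = r^2 mod 31 = 18^2 = 14
  bit 3 = 0: r = r^2 mod 31 = 14^2 = 10
  bit 4 = 0: r = r^2 mod 31 = 10^2 = 7
  -> B = 7
s = B^a = 7^12 mod 31  (bits of 12 = 1100)
  bit 0 = 1: r = r^2 * 7 mod 31 = 1^2 * 7 = 1*7 = 7
  bit 1 = 1: r = r^2 * 7 mod 31 = 7^2 * 7 = 18*7 = 2
  bit 2 = 0: r = r^2 mod 31 = 2^2 = 4
  bit 3 = 0: r = r^2 mod 31 = 4^2 = 16
  -> s = B^a = 16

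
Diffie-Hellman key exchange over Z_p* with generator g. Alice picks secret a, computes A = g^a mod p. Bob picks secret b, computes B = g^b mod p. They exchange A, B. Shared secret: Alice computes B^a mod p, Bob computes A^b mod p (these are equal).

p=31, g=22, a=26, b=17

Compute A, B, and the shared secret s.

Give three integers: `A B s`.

Answer: 14 12 10

Derivation:
A = 22^26 mod 31  (bits of 26 = 11010)
  bit 0 = 1: r = r^2 * 22 mod 31 = 1^2 * 22 = 1*22 = 22
  bit 1 = 1: r = r^2 * 22 mod 31 = 22^2 * 22 = 19*22 = 15
  bit 2 = 0: r = r^2 mod 31 = 15^2 = 8
  bit 3 = 1: r = r^2 * 22 mod 31 = 8^2 * 22 = 2*22 = 13
  bit 4 = 0: r = r^2 mod 31 = 13^2 = 14
  -> A = 14
B = 22^17 mod 31  (bits of 17 = 10001)
  bit 0 = 1: r = r^2 * 22 mod 31 = 1^2 * 22 = 1*22 = 22
  bit 1 = 0: r = r^2 mod 31 = 22^2 = 19
  bit 2 = 0: r = r^2 mod 31 = 19^2 = 20
  bit 3 = 0: r = r^2 mod 31 = 20^2 = 28
  bit 4 = 1: r = r^2 * 22 mod 31 = 28^2 * 22 = 9*22 = 12
  -> B = 12
s = B^a = 12^26 mod 31  (bits of 26 = 11010)
  bit 0 = 1: r = r^2 * 12 mod 31 = 1^2 * 12 = 1*12 = 12
  bit 1 = 1: r = r^2 * 12 mod 31 = 12^2 * 12 = 20*12 = 23
  bit 2 = 0: r = r^2 mod 31 = 23^2 = 2
  bit 3 = 1: r = r^2 * 12 mod 31 = 2^2 * 12 = 4*12 = 17
  bit 4 = 0: r = r^2 mod 31 = 17^2 = 10
  -> s = B^a = 10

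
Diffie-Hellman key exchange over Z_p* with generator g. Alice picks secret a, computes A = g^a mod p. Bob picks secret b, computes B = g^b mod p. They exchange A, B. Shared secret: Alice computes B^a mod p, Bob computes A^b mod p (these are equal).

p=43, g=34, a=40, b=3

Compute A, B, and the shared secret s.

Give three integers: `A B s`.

Answer: 17 2 11

Derivation:
A = 34^40 mod 43  (bits of 40 = 101000)
  bit 0 = 1: r = r^2 * 34 mod 43 = 1^2 * 34 = 1*34 = 34
  bit 1 = 0: r = r^2 mod 43 = 34^2 = 38
  bit 2 = 1: r = r^2 * 34 mod 43 = 38^2 * 34 = 25*34 = 33
  bit 3 = 0: r = r^2 mod 43 = 33^2 = 14
  bit 4 = 0: r = r^2 mod 43 = 14^2 = 24
  bit 5 = 0: r = r^2 mod 43 = 24^2 = 17
  -> A = 17
B = 34^3 mod 43  (bits of 3 = 11)
  bit 0 = 1: r = r^2 * 34 mod 43 = 1^2 * 34 = 1*34 = 34
  bit 1 = 1: r = r^2 * 34 mod 43 = 34^2 * 34 = 38*34 = 2
  -> B = 2
s = B^a = 2^40 mod 43  (bits of 40 = 101000)
  bit 0 = 1: r = r^2 * 2 mod 43 = 1^2 * 2 = 1*2 = 2
  bit 1 = 0: r = r^2 mod 43 = 2^2 = 4
  bit 2 = 1: r = r^2 * 2 mod 43 = 4^2 * 2 = 16*2 = 32
  bit 3 = 0: r = r^2 mod 43 = 32^2 = 35
  bit 4 = 0: r = r^2 mod 43 = 35^2 = 21
  bit 5 = 0: r = r^2 mod 43 = 21^2 = 11
  -> s = B^a = 11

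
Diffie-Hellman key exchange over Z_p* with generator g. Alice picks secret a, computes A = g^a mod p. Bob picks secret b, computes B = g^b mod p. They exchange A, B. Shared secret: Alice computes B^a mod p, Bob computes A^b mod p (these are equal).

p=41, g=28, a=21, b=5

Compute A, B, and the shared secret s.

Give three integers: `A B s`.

A = 28^21 mod 41  (bits of 21 = 10101)
  bit 0 = 1: r = r^2 * 28 mod 41 = 1^2 * 28 = 1*28 = 28
  bit 1 = 0: r = r^2 mod 41 = 28^2 = 5
  bit 2 = 1: r = r^2 * 28 mod 41 = 5^2 * 28 = 25*28 = 3
  bit 3 = 0: r = r^2 mod 41 = 3^2 = 9
  bit 4 = 1: r = r^2 * 28 mod 41 = 9^2 * 28 = 40*28 = 13
  -> A = 13
B = 28^5 mod 41  (bits of 5 = 101)
  bit 0 = 1: r = r^2 * 28 mod 41 = 1^2 * 28 = 1*28 = 28
  bit 1 = 0: r = r^2 mod 41 = 28^2 = 5
  bit 2 = 1: r = r^2 * 28 mod 41 = 5^2 * 28 = 25*28 = 3
  -> B = 3
s = B^a = 3^21 mod 41  (bits of 21 = 10101)
  bit 0 = 1: r = r^2 * 3 mod 41 = 1^2 * 3 = 1*3 = 3
  bit 1 = 0: r = r^2 mod 41 = 3^2 = 9
  bit 2 = 1: r = r^2 * 3 mod 41 = 9^2 * 3 = 40*3 = 38
  bit 3 = 0: r = r^2 mod 41 = 38^2 = 9
  bit 4 = 1: r = r^2 * 3 mod 41 = 9^2 * 3 = 40*3 = 38
  -> s = B^a = 38

Answer: 13 3 38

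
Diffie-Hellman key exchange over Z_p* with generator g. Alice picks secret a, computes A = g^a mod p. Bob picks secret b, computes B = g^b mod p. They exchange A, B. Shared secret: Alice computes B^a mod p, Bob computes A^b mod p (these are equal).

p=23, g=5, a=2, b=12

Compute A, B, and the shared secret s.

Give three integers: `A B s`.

A = 5^2 mod 23  (bits of 2 = 10)
  bit 0 = 1: r = r^2 * 5 mod 23 = 1^2 * 5 = 1*5 = 5
  bit 1 = 0: r = r^2 mod 23 = 5^2 = 2
  -> A = 2
B = 5^12 mod 23  (bits of 12 = 1100)
  bit 0 = 1: r = r^2 * 5 mod 23 = 1^2 * 5 = 1*5 = 5
  bit 1 = 1: r = r^2 * 5 mod 23 = 5^2 * 5 = 2*5 = 10
  bit 2 = 0: r = r^2 mod 23 = 10^2 = 8
  bit 3 = 0: r = r^2 mod 23 = 8^2 = 18
  -> B = 18
s = B^a = 18^2 mod 23  (bits of 2 = 10)
  bit 0 = 1: r = r^2 * 18 mod 23 = 1^2 * 18 = 1*18 = 18
  bit 1 = 0: r = r^2 mod 23 = 18^2 = 2
  -> s = B^a = 2

Answer: 2 18 2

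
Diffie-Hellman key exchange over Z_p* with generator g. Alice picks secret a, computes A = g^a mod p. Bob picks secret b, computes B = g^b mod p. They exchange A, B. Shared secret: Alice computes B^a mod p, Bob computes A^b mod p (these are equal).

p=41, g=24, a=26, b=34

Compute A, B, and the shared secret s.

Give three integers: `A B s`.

Answer: 33 36 4

Derivation:
A = 24^26 mod 41  (bits of 26 = 11010)
  bit 0 = 1: r = r^2 * 24 mod 41 = 1^2 * 24 = 1*24 = 24
  bit 1 = 1: r = r^2 * 24 mod 41 = 24^2 * 24 = 2*24 = 7
  bit 2 = 0: r = r^2 mod 41 = 7^2 = 8
  bit 3 = 1: r = r^2 * 24 mod 41 = 8^2 * 24 = 23*24 = 19
  bit 4 = 0: r = r^2 mod 41 = 19^2 = 33
  -> A = 33
B = 24^34 mod 41  (bits of 34 = 100010)
  bit 0 = 1: r = r^2 * 24 mod 41 = 1^2 * 24 = 1*24 = 24
  bit 1 = 0: r = r^2 mod 41 = 24^2 = 2
  bit 2 = 0: r = r^2 mod 41 = 2^2 = 4
  bit 3 = 0: r = r^2 mod 41 = 4^2 = 16
  bit 4 = 1: r = r^2 * 24 mod 41 = 16^2 * 24 = 10*24 = 35
  bit 5 = 0: r = r^2 mod 41 = 35^2 = 36
  -> B = 36
s = B^a = 36^26 mod 41  (bits of 26 = 11010)
  bit 0 = 1: r = r^2 * 36 mod 41 = 1^2 * 36 = 1*36 = 36
  bit 1 = 1: r = r^2 * 36 mod 41 = 36^2 * 36 = 25*36 = 39
  bit 2 = 0: r = r^2 mod 41 = 39^2 = 4
  bit 3 = 1: r = r^2 * 36 mod 41 = 4^2 * 36 = 16*36 = 2
  bit 4 = 0: r = r^2 mod 41 = 2^2 = 4
  -> s = B^a = 4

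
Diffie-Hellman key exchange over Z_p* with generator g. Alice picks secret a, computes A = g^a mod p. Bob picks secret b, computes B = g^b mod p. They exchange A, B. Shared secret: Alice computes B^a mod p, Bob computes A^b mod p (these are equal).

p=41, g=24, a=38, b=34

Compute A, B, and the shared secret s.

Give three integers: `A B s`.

Answer: 21 36 23

Derivation:
A = 24^38 mod 41  (bits of 38 = 100110)
  bit 0 = 1: r = r^2 * 24 mod 41 = 1^2 * 24 = 1*24 = 24
  bit 1 = 0: r = r^2 mod 41 = 24^2 = 2
  bit 2 = 0: r = r^2 mod 41 = 2^2 = 4
  bit 3 = 1: r = r^2 * 24 mod 41 = 4^2 * 24 = 16*24 = 15
  bit 4 = 1: r = r^2 * 24 mod 41 = 15^2 * 24 = 20*24 = 29
  bit 5 = 0: r = r^2 mod 41 = 29^2 = 21
  -> A = 21
B = 24^34 mod 41  (bits of 34 = 100010)
  bit 0 = 1: r = r^2 * 24 mod 41 = 1^2 * 24 = 1*24 = 24
  bit 1 = 0: r = r^2 mod 41 = 24^2 = 2
  bit 2 = 0: r = r^2 mod 41 = 2^2 = 4
  bit 3 = 0: r = r^2 mod 41 = 4^2 = 16
  bit 4 = 1: r = r^2 * 24 mod 41 = 16^2 * 24 = 10*24 = 35
  bit 5 = 0: r = r^2 mod 41 = 35^2 = 36
  -> B = 36
s = B^a = 36^38 mod 41  (bits of 38 = 100110)
  bit 0 = 1: r = r^2 * 36 mod 41 = 1^2 * 36 = 1*36 = 36
  bit 1 = 0: r = r^2 mod 41 = 36^2 = 25
  bit 2 = 0: r = r^2 mod 41 = 25^2 = 10
  bit 3 = 1: r = r^2 * 36 mod 41 = 10^2 * 36 = 18*36 = 33
  bit 4 = 1: r = r^2 * 36 mod 41 = 33^2 * 36 = 23*36 = 8
  bit 5 = 0: r = r^2 mod 41 = 8^2 = 23
  -> s = B^a = 23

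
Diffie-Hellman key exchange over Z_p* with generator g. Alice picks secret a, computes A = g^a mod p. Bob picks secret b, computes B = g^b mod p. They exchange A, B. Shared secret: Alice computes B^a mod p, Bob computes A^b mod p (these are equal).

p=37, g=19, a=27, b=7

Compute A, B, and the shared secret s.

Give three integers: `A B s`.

Answer: 31 24 6

Derivation:
A = 19^27 mod 37  (bits of 27 = 11011)
  bit 0 = 1: r = r^2 * 19 mod 37 = 1^2 * 19 = 1*19 = 19
  bit 1 = 1: r = r^2 * 19 mod 37 = 19^2 * 19 = 28*19 = 14
  bit 2 = 0: r = r^2 mod 37 = 14^2 = 11
  bit 3 = 1: r = r^2 * 19 mod 37 = 11^2 * 19 = 10*19 = 5
  bit 4 = 1: r = r^2 * 19 mod 37 = 5^2 * 19 = 25*19 = 31
  -> A = 31
B = 19^7 mod 37  (bits of 7 = 111)
  bit 0 = 1: r = r^2 * 19 mod 37 = 1^2 * 19 = 1*19 = 19
  bit 1 = 1: r = r^2 * 19 mod 37 = 19^2 * 19 = 28*19 = 14
  bit 2 = 1: r = r^2 * 19 mod 37 = 14^2 * 19 = 11*19 = 24
  -> B = 24
s = B^a = 24^27 mod 37  (bits of 27 = 11011)
  bit 0 = 1: r = r^2 * 24 mod 37 = 1^2 * 24 = 1*24 = 24
  bit 1 = 1: r = r^2 * 24 mod 37 = 24^2 * 24 = 21*24 = 23
  bit 2 = 0: r = r^2 mod 37 = 23^2 = 11
  bit 3 = 1: r = r^2 * 24 mod 37 = 11^2 * 24 = 10*24 = 18
  bit 4 = 1: r = r^2 * 24 mod 37 = 18^2 * 24 = 28*24 = 6
  -> s = B^a = 6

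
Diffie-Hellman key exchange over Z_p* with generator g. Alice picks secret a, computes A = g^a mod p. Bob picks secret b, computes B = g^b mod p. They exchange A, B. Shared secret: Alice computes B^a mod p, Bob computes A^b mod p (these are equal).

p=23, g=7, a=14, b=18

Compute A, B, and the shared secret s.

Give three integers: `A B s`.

Answer: 2 18 13

Derivation:
A = 7^14 mod 23  (bits of 14 = 1110)
  bit 0 = 1: r = r^2 * 7 mod 23 = 1^2 * 7 = 1*7 = 7
  bit 1 = 1: r = r^2 * 7 mod 23 = 7^2 * 7 = 3*7 = 21
  bit 2 = 1: r = r^2 * 7 mod 23 = 21^2 * 7 = 4*7 = 5
  bit 3 = 0: r = r^2 mod 23 = 5^2 = 2
  -> A = 2
B = 7^18 mod 23  (bits of 18 = 10010)
  bit 0 = 1: r = r^2 * 7 mod 23 = 1^2 * 7 = 1*7 = 7
  bit 1 = 0: r = r^2 mod 23 = 7^2 = 3
  bit 2 = 0: r = r^2 mod 23 = 3^2 = 9
  bit 3 = 1: r = r^2 * 7 mod 23 = 9^2 * 7 = 12*7 = 15
  bit 4 = 0: r = r^2 mod 23 = 15^2 = 18
  -> B = 18
s = B^a = 18^14 mod 23  (bits of 14 = 1110)
  bit 0 = 1: r = r^2 * 18 mod 23 = 1^2 * 18 = 1*18 = 18
  bit 1 = 1: r = r^2 * 18 mod 23 = 18^2 * 18 = 2*18 = 13
  bit 2 = 1: r = r^2 * 18 mod 23 = 13^2 * 18 = 8*18 = 6
  bit 3 = 0: r = r^2 mod 23 = 6^2 = 13
  -> s = B^a = 13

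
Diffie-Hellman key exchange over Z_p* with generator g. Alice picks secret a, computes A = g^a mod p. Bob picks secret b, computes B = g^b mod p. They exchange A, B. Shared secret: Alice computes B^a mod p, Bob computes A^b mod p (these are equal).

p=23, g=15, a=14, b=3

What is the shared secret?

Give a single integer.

Answer: 9

Derivation:
A = 15^14 mod 23  (bits of 14 = 1110)
  bit 0 = 1: r = r^2 * 15 mod 23 = 1^2 * 15 = 1*15 = 15
  bit 1 = 1: r = r^2 * 15 mod 23 = 15^2 * 15 = 18*15 = 17
  bit 2 = 1: r = r^2 * 15 mod 23 = 17^2 * 15 = 13*15 = 11
  bit 3 = 0: r = r^2 mod 23 = 11^2 = 6
  -> A = 6
B = 15^3 mod 23  (bits of 3 = 11)
  bit 0 = 1: r = r^2 * 15 mod 23 = 1^2 * 15 = 1*15 = 15
  bit 1 = 1: r = r^2 * 15 mod 23 = 15^2 * 15 = 18*15 = 17
  -> B = 17
s = B^a = 17^14 mod 23  (bits of 14 = 1110)
  bit 0 = 1: r = r^2 * 17 mod 23 = 1^2 * 17 = 1*17 = 17
  bit 1 = 1: r = r^2 * 17 mod 23 = 17^2 * 17 = 13*17 = 14
  bit 2 = 1: r = r^2 * 17 mod 23 = 14^2 * 17 = 12*17 = 20
  bit 3 = 0: r = r^2 mod 23 = 20^2 = 9
  -> s = B^a = 9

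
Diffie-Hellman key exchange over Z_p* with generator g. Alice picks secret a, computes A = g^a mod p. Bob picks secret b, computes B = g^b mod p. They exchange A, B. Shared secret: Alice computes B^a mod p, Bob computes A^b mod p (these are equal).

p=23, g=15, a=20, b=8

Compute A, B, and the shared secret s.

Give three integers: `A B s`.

Answer: 9 4 13

Derivation:
A = 15^20 mod 23  (bits of 20 = 10100)
  bit 0 = 1: r = r^2 * 15 mod 23 = 1^2 * 15 = 1*15 = 15
  bit 1 = 0: r = r^2 mod 23 = 15^2 = 18
  bit 2 = 1: r = r^2 * 15 mod 23 = 18^2 * 15 = 2*15 = 7
  bit 3 = 0: r = r^2 mod 23 = 7^2 = 3
  bit 4 = 0: r = r^2 mod 23 = 3^2 = 9
  -> A = 9
B = 15^8 mod 23  (bits of 8 = 1000)
  bit 0 = 1: r = r^2 * 15 mod 23 = 1^2 * 15 = 1*15 = 15
  bit 1 = 0: r = r^2 mod 23 = 15^2 = 18
  bit 2 = 0: r = r^2 mod 23 = 18^2 = 2
  bit 3 = 0: r = r^2 mod 23 = 2^2 = 4
  -> B = 4
s = B^a = 4^20 mod 23  (bits of 20 = 10100)
  bit 0 = 1: r = r^2 * 4 mod 23 = 1^2 * 4 = 1*4 = 4
  bit 1 = 0: r = r^2 mod 23 = 4^2 = 16
  bit 2 = 1: r = r^2 * 4 mod 23 = 16^2 * 4 = 3*4 = 12
  bit 3 = 0: r = r^2 mod 23 = 12^2 = 6
  bit 4 = 0: r = r^2 mod 23 = 6^2 = 13
  -> s = B^a = 13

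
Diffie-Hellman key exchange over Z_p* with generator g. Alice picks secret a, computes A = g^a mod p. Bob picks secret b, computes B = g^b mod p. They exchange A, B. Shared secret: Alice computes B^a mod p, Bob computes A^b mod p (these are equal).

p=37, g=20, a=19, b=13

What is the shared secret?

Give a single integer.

Answer: 35

Derivation:
A = 20^19 mod 37  (bits of 19 = 10011)
  bit 0 = 1: r = r^2 * 20 mod 37 = 1^2 * 20 = 1*20 = 20
  bit 1 = 0: r = r^2 mod 37 = 20^2 = 30
  bit 2 = 0: r = r^2 mod 37 = 30^2 = 12
  bit 3 = 1: r = r^2 * 20 mod 37 = 12^2 * 20 = 33*20 = 31
  bit 4 = 1: r = r^2 * 20 mod 37 = 31^2 * 20 = 36*20 = 17
  -> A = 17
B = 20^13 mod 37  (bits of 13 = 1101)
  bit 0 = 1: r = r^2 * 20 mod 37 = 1^2 * 20 = 1*20 = 20
  bit 1 = 1: r = r^2 * 20 mod 37 = 20^2 * 20 = 30*20 = 8
  bit 2 = 0: r = r^2 mod 37 = 8^2 = 27
  bit 3 = 1: r = r^2 * 20 mod 37 = 27^2 * 20 = 26*20 = 2
  -> B = 2
s = B^a = 2^19 mod 37  (bits of 19 = 10011)
  bit 0 = 1: r = r^2 * 2 mod 37 = 1^2 * 2 = 1*2 = 2
  bit 1 = 0: r = r^2 mod 37 = 2^2 = 4
  bit 2 = 0: r = r^2 mod 37 = 4^2 = 16
  bit 3 = 1: r = r^2 * 2 mod 37 = 16^2 * 2 = 34*2 = 31
  bit 4 = 1: r = r^2 * 2 mod 37 = 31^2 * 2 = 36*2 = 35
  -> s = B^a = 35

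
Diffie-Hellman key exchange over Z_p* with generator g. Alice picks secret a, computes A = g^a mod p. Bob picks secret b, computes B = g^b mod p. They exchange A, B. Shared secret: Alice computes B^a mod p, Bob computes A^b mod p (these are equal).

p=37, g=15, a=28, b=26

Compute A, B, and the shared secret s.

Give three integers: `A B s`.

A = 15^28 mod 37  (bits of 28 = 11100)
  bit 0 = 1: r = r^2 * 15 mod 37 = 1^2 * 15 = 1*15 = 15
  bit 1 = 1: r = r^2 * 15 mod 37 = 15^2 * 15 = 3*15 = 8
  bit 2 = 1: r = r^2 * 15 mod 37 = 8^2 * 15 = 27*15 = 35
  bit 3 = 0: r = r^2 mod 37 = 35^2 = 4
  bit 4 = 0: r = r^2 mod 37 = 4^2 = 16
  -> A = 16
B = 15^26 mod 37  (bits of 26 = 11010)
  bit 0 = 1: r = r^2 * 15 mod 37 = 1^2 * 15 = 1*15 = 15
  bit 1 = 1: r = r^2 * 15 mod 37 = 15^2 * 15 = 3*15 = 8
  bit 2 = 0: r = r^2 mod 37 = 8^2 = 27
  bit 3 = 1: r = r^2 * 15 mod 37 = 27^2 * 15 = 26*15 = 20
  bit 4 = 0: r = r^2 mod 37 = 20^2 = 30
  -> B = 30
s = B^a = 30^28 mod 37  (bits of 28 = 11100)
  bit 0 = 1: r = r^2 * 30 mod 37 = 1^2 * 30 = 1*30 = 30
  bit 1 = 1: r = r^2 * 30 mod 37 = 30^2 * 30 = 12*30 = 27
  bit 2 = 1: r = r^2 * 30 mod 37 = 27^2 * 30 = 26*30 = 3
  bit 3 = 0: r = r^2 mod 37 = 3^2 = 9
  bit 4 = 0: r = r^2 mod 37 = 9^2 = 7
  -> s = B^a = 7

Answer: 16 30 7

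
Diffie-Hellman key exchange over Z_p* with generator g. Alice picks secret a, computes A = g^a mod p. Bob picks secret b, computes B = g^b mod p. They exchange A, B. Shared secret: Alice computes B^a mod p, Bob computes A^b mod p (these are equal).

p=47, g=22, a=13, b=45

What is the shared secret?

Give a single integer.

Answer: 44

Derivation:
A = 22^13 mod 47  (bits of 13 = 1101)
  bit 0 = 1: r = r^2 * 22 mod 47 = 1^2 * 22 = 1*22 = 22
  bit 1 = 1: r = r^2 * 22 mod 47 = 22^2 * 22 = 14*22 = 26
  bit 2 = 0: r = r^2 mod 47 = 26^2 = 18
  bit 3 = 1: r = r^2 * 22 mod 47 = 18^2 * 22 = 42*22 = 31
  -> A = 31
B = 22^45 mod 47  (bits of 45 = 101101)
  bit 0 = 1: r = r^2 * 22 mod 47 = 1^2 * 22 = 1*22 = 22
  bit 1 = 0: r = r^2 mod 47 = 22^2 = 14
  bit 2 = 1: r = r^2 * 22 mod 47 = 14^2 * 22 = 8*22 = 35
  bit 3 = 1: r = r^2 * 22 mod 47 = 35^2 * 22 = 3*22 = 19
  bit 4 = 0: r = r^2 mod 47 = 19^2 = 32
  bit 5 = 1: r = r^2 * 22 mod 47 = 32^2 * 22 = 37*22 = 15
  -> B = 15
s = B^a = 15^13 mod 47  (bits of 13 = 1101)
  bit 0 = 1: r = r^2 * 15 mod 47 = 1^2 * 15 = 1*15 = 15
  bit 1 = 1: r = r^2 * 15 mod 47 = 15^2 * 15 = 37*15 = 38
  bit 2 = 0: r = r^2 mod 47 = 38^2 = 34
  bit 3 = 1: r = r^2 * 15 mod 47 = 34^2 * 15 = 28*15 = 44
  -> s = B^a = 44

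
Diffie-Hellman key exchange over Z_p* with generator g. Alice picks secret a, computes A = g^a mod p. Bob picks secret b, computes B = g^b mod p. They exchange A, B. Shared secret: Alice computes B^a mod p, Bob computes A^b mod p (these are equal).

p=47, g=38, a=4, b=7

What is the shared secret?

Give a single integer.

Answer: 17

Derivation:
A = 38^4 mod 47  (bits of 4 = 100)
  bit 0 = 1: r = r^2 * 38 mod 47 = 1^2 * 38 = 1*38 = 38
  bit 1 = 0: r = r^2 mod 47 = 38^2 = 34
  bit 2 = 0: r = r^2 mod 47 = 34^2 = 28
  -> A = 28
B = 38^7 mod 47  (bits of 7 = 111)
  bit 0 = 1: r = r^2 * 38 mod 47 = 1^2 * 38 = 1*38 = 38
  bit 1 = 1: r = r^2 * 38 mod 47 = 38^2 * 38 = 34*38 = 23
  bit 2 = 1: r = r^2 * 38 mod 47 = 23^2 * 38 = 12*38 = 33
  -> B = 33
s = B^a = 33^4 mod 47  (bits of 4 = 100)
  bit 0 = 1: r = r^2 * 33 mod 47 = 1^2 * 33 = 1*33 = 33
  bit 1 = 0: r = r^2 mod 47 = 33^2 = 8
  bit 2 = 0: r = r^2 mod 47 = 8^2 = 17
  -> s = B^a = 17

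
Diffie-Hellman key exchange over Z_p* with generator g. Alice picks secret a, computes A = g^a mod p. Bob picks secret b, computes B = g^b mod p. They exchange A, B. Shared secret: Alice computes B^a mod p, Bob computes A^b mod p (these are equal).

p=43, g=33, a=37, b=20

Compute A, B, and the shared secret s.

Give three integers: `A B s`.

Answer: 12 13 25

Derivation:
A = 33^37 mod 43  (bits of 37 = 100101)
  bit 0 = 1: r = r^2 * 33 mod 43 = 1^2 * 33 = 1*33 = 33
  bit 1 = 0: r = r^2 mod 43 = 33^2 = 14
  bit 2 = 0: r = r^2 mod 43 = 14^2 = 24
  bit 3 = 1: r = r^2 * 33 mod 43 = 24^2 * 33 = 17*33 = 2
  bit 4 = 0: r = r^2 mod 43 = 2^2 = 4
  bit 5 = 1: r = r^2 * 33 mod 43 = 4^2 * 33 = 16*33 = 12
  -> A = 12
B = 33^20 mod 43  (bits of 20 = 10100)
  bit 0 = 1: r = r^2 * 33 mod 43 = 1^2 * 33 = 1*33 = 33
  bit 1 = 0: r = r^2 mod 43 = 33^2 = 14
  bit 2 = 1: r = r^2 * 33 mod 43 = 14^2 * 33 = 24*33 = 18
  bit 3 = 0: r = r^2 mod 43 = 18^2 = 23
  bit 4 = 0: r = r^2 mod 43 = 23^2 = 13
  -> B = 13
s = B^a = 13^37 mod 43  (bits of 37 = 100101)
  bit 0 = 1: r = r^2 * 13 mod 43 = 1^2 * 13 = 1*13 = 13
  bit 1 = 0: r = r^2 mod 43 = 13^2 = 40
  bit 2 = 0: r = r^2 mod 43 = 40^2 = 9
  bit 3 = 1: r = r^2 * 13 mod 43 = 9^2 * 13 = 38*13 = 21
  bit 4 = 0: r = r^2 mod 43 = 21^2 = 11
  bit 5 = 1: r = r^2 * 13 mod 43 = 11^2 * 13 = 35*13 = 25
  -> s = B^a = 25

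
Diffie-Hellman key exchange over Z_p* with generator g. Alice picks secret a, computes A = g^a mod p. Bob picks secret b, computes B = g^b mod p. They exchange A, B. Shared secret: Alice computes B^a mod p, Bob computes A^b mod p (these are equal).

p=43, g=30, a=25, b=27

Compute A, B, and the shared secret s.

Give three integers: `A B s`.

Answer: 34 27 39

Derivation:
A = 30^25 mod 43  (bits of 25 = 11001)
  bit 0 = 1: r = r^2 * 30 mod 43 = 1^2 * 30 = 1*30 = 30
  bit 1 = 1: r = r^2 * 30 mod 43 = 30^2 * 30 = 40*30 = 39
  bit 2 = 0: r = r^2 mod 43 = 39^2 = 16
  bit 3 = 0: r = r^2 mod 43 = 16^2 = 41
  bit 4 = 1: r = r^2 * 30 mod 43 = 41^2 * 30 = 4*30 = 34
  -> A = 34
B = 30^27 mod 43  (bits of 27 = 11011)
  bit 0 = 1: r = r^2 * 30 mod 43 = 1^2 * 30 = 1*30 = 30
  bit 1 = 1: r = r^2 * 30 mod 43 = 30^2 * 30 = 40*30 = 39
  bit 2 = 0: r = r^2 mod 43 = 39^2 = 16
  bit 3 = 1: r = r^2 * 30 mod 43 = 16^2 * 30 = 41*30 = 26
  bit 4 = 1: r = r^2 * 30 mod 43 = 26^2 * 30 = 31*30 = 27
  -> B = 27
s = B^a = 27^25 mod 43  (bits of 25 = 11001)
  bit 0 = 1: r = r^2 * 27 mod 43 = 1^2 * 27 = 1*27 = 27
  bit 1 = 1: r = r^2 * 27 mod 43 = 27^2 * 27 = 41*27 = 32
  bit 2 = 0: r = r^2 mod 43 = 32^2 = 35
  bit 3 = 0: r = r^2 mod 43 = 35^2 = 21
  bit 4 = 1: r = r^2 * 27 mod 43 = 21^2 * 27 = 11*27 = 39
  -> s = B^a = 39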